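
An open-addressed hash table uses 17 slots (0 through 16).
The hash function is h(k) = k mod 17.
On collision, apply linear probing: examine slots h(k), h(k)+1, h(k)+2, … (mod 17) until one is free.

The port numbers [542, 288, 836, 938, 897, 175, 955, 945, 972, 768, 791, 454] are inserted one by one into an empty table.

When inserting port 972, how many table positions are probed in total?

5

542: h=15 -> slot 15
288: h=16 -> slot 16
836: h=3 -> slot 3
938: h=3, probe 3,4 -> slot 4
897: h=13 -> slot 13
175: h=5 -> slot 5
955: h=3, probe 3,4,5,6 -> slot 6
945: h=10 -> slot 10
972: h=3, probe 3,4,5,6,7 -> slot 7
768: h=3, probe 3,4,5,6,7,8 -> slot 8
791: h=9 -> slot 9
454: h=12 -> slot 12
Table: [∅, ∅, ∅, 836, 938, 175, 955, 972, 768, 791, 945, ∅, 454, 897, ∅, 542, 288]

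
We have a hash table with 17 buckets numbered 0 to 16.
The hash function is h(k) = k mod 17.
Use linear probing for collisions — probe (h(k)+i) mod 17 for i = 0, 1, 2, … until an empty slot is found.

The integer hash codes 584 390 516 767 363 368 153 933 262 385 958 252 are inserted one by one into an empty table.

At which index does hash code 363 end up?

8

584: h=6 => slot 6
390: h=16 => slot 16
516: h=6, probe 6,7 => slot 7
767: h=2 => slot 2
363: h=6, probe 6,7,8 => slot 8
368: h=11 => slot 11
153: h=0 => slot 0
933: h=15 => slot 15
262: h=7, probe 7,8,9 => slot 9
385: h=11, probe 11,12 => slot 12
958: h=6, probe 6,7,8,9,10 => slot 10
252: h=14 => slot 14
Table: [153, —, 767, —, —, —, 584, 516, 363, 262, 958, 368, 385, —, 252, 933, 390]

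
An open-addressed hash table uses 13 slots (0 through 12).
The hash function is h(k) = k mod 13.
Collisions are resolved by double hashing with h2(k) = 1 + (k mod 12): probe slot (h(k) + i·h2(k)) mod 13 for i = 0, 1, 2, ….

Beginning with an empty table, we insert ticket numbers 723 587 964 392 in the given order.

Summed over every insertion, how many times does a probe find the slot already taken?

2

723: h=8 -> slot 8
587: h=2 -> slot 2
964: h=2, h2=5, probe 2,7 -> slot 7
392: h=2, h2=9, probe 2,11 -> slot 11
Table: [., ., 587, ., ., ., ., 964, 723, ., ., 392, .]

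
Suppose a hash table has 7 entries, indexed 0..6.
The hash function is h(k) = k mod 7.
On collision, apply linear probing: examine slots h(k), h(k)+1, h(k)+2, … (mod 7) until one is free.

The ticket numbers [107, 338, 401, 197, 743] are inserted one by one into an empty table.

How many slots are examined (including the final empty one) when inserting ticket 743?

107: h=2 -> slot 2
338: h=2, probe 2,3 -> slot 3
401: h=2, probe 2,3,4 -> slot 4
197: h=1 -> slot 1
743: h=1, probe 1,2,3,4,5 -> slot 5
Table: [∅, 197, 107, 338, 401, 743, ∅]

5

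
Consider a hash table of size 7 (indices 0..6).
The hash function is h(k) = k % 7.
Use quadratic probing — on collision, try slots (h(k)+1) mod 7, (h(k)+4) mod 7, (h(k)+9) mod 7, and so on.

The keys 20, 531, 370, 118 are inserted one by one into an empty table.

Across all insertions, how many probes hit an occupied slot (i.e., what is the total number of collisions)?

6

20: h=6 => slot 6
531: h=6, probe 6,0 => slot 0
370: h=6, probe 6,0,3 => slot 3
118: h=6, probe 6,0,3,1 => slot 1
Table: [531, 118, _, 370, _, _, 20]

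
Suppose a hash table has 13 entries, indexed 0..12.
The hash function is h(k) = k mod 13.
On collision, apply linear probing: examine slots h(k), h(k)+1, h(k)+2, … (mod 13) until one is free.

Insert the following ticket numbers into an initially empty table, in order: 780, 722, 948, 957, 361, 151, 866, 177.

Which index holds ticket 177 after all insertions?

1

Insert 780: h=0, slot 0 empty -> index 0.
Insert 722: h=7, slot 7 empty -> index 7.
Insert 948: h=12, slot 12 empty -> index 12.
Insert 957: h=8, slot 8 empty -> index 8.
Insert 361: h=10, slot 10 empty -> index 10.
Insert 151: h=8, slot 8 occupied -> index 9.
Insert 866: h=8, slots 8,9,10 occupied -> index 11.
Insert 177: h=8, slots 8,9,10,11,12,0 occupied -> index 1.
Table: [780, 177, ., ., ., ., ., 722, 957, 151, 361, 866, 948]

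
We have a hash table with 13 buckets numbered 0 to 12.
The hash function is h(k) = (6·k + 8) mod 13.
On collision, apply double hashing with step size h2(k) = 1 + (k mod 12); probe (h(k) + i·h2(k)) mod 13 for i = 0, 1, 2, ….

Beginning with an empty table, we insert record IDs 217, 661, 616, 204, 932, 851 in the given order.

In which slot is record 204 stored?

11

217 hashes to 10; slot 10 is free => place at 10.
661 hashes to 9; slot 9 is free => place at 9.
616 hashes to 12; slot 12 is free => place at 12.
204 hashes to 10, h2=1; 10 taken => place at 11.
932 hashes to 10, h2=9; 10 taken => place at 6.
851 hashes to 5; slot 5 is free => place at 5.
Table: [—, —, —, —, —, 851, 932, —, —, 661, 217, 204, 616]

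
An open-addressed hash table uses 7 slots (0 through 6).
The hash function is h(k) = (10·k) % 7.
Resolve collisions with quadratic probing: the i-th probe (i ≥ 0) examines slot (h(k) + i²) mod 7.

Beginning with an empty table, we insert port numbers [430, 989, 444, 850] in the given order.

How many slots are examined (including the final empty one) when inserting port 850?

430: h=2 -> slot 2
989: h=6 -> slot 6
444: h=2, probe 2,3 -> slot 3
850: h=2, probe 2,3,6,4 -> slot 4
Table: [—, —, 430, 444, 850, —, 989]

4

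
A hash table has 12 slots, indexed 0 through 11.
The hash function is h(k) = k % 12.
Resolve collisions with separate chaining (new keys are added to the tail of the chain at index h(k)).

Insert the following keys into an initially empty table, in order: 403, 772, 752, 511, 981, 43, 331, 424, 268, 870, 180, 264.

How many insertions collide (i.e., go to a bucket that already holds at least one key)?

6

Insert 403: h=7, bucket 7 empty → new chain.
Insert 772: h=4, bucket 4 empty → new chain.
Insert 752: h=8, bucket 8 empty → new chain.
Insert 511: h=7, bucket 7 nonempty → append to chain.
Insert 981: h=9, bucket 9 empty → new chain.
Insert 43: h=7, bucket 7 nonempty → append to chain.
Insert 331: h=7, bucket 7 nonempty → append to chain.
Insert 424: h=4, bucket 4 nonempty → append to chain.
Insert 268: h=4, bucket 4 nonempty → append to chain.
Insert 870: h=6, bucket 6 empty → new chain.
Insert 180: h=0, bucket 0 empty → new chain.
Insert 264: h=0, bucket 0 nonempty → append to chain.
Final buckets:
0: 180 -> 264
1: _
2: _
3: _
4: 772 -> 424 -> 268
5: _
6: 870
7: 403 -> 511 -> 43 -> 331
8: 752
9: 981
10: _
11: _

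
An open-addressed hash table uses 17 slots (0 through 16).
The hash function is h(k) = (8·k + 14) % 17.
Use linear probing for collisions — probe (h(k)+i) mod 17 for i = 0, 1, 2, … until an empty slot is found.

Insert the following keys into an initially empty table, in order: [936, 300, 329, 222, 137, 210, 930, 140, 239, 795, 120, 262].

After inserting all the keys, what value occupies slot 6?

222

936: h=5 => slot 5
300: h=0 => slot 0
329: h=11 => slot 11
222: h=5, probe 5,6 => slot 6
137: h=5, probe 5,6,7 => slot 7
210: h=11, probe 11,12 => slot 12
930: h=8 => slot 8
140: h=12, probe 12,13 => slot 13
239: h=5, probe 5,6,7,8,9 => slot 9
795: h=16 => slot 16
120: h=5, probe 5,6,7,8,9,10 => slot 10
262: h=2 => slot 2
Table: [300, ∅, 262, ∅, ∅, 936, 222, 137, 930, 239, 120, 329, 210, 140, ∅, ∅, 795]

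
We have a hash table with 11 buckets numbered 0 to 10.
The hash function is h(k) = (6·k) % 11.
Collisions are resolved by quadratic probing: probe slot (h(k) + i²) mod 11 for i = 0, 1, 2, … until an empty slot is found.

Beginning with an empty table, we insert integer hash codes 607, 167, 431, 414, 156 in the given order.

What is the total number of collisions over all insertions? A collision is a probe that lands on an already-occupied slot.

607 hashes to 1; slot 1 is free → place at 1.
167 hashes to 1; 1 taken → place at 2.
431 hashes to 1; 1,2 taken → place at 5.
414 hashes to 9; slot 9 is free → place at 9.
156 hashes to 1; 1,2,5 taken → place at 10.
Table: [., 607, 167, ., ., 431, ., ., ., 414, 156]

6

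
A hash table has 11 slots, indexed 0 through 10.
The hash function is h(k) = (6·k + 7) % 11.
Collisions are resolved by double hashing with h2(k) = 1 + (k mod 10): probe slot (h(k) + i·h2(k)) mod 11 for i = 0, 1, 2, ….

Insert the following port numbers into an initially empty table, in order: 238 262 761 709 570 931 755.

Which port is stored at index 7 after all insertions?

238: h=5 => slot 5
262: h=6 => slot 6
761: h=8 => slot 8
709: h=4 => slot 4
570: h=6, h2=1, probe 6,7 => slot 7
931: h=5, h2=2, probe 5,7,9 => slot 9
755: h=5, h2=6, probe 5,0 => slot 0
Table: [755, -, -, -, 709, 238, 262, 570, 761, 931, -]

570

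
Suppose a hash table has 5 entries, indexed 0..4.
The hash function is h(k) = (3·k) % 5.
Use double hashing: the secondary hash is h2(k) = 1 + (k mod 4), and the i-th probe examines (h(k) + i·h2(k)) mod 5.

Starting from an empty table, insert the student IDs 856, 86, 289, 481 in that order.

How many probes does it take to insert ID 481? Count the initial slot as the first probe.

2

856 hashes to 3; slot 3 is free → place at 3.
86 hashes to 3, h2=3; 3 taken → place at 1.
289 hashes to 2; slot 2 is free → place at 2.
481 hashes to 3, h2=2; 3 taken → place at 0.
Table: [481, 86, 289, 856, -]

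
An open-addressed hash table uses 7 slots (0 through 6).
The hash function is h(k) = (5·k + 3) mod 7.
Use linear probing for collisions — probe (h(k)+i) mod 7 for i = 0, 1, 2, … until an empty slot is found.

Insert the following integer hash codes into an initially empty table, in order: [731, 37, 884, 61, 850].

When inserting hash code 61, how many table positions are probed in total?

2

731 hashes to 4; slot 4 is free -> place at 4.
37 hashes to 6; slot 6 is free -> place at 6.
884 hashes to 6; 6 taken -> place at 0.
61 hashes to 0; 0 taken -> place at 1.
850 hashes to 4; 4 taken -> place at 5.
Table: [884, 61, ., ., 731, 850, 37]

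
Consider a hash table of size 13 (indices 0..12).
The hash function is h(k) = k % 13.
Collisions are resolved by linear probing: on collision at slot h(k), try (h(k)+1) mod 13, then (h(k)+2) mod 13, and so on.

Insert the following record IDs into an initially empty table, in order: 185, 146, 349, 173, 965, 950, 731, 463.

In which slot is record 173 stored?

5

185: h=3 -> slot 3
146: h=3, probe 3,4 -> slot 4
349: h=11 -> slot 11
173: h=4, probe 4,5 -> slot 5
965: h=3, probe 3,4,5,6 -> slot 6
950: h=1 -> slot 1
731: h=3, probe 3,4,5,6,7 -> slot 7
463: h=8 -> slot 8
Table: [∅, 950, ∅, 185, 146, 173, 965, 731, 463, ∅, ∅, 349, ∅]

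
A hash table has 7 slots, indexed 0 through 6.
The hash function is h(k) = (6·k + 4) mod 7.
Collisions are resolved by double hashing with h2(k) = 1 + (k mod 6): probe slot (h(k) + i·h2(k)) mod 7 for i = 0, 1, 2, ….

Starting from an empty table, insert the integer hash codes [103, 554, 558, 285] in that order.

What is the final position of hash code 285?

103: h=6 -> slot 6
554: h=3 -> slot 3
558: h=6, h2=1, probe 6,0 -> slot 0
285: h=6, h2=4, probe 6,3,0,4 -> slot 4
Table: [558, _, _, 554, 285, _, 103]

4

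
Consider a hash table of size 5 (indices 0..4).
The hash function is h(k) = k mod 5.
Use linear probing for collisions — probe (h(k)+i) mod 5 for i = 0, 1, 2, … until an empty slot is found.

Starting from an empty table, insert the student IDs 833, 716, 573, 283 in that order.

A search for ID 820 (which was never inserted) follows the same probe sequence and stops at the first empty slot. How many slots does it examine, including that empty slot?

3

833: h=3 -> slot 3
716: h=1 -> slot 1
573: h=3, probe 3,4 -> slot 4
283: h=3, probe 3,4,0 -> slot 0
Table: [283, 716, —, 833, 573]
Lookup 820: h=0, probe 0,1,2 → slot 2 empty, not found.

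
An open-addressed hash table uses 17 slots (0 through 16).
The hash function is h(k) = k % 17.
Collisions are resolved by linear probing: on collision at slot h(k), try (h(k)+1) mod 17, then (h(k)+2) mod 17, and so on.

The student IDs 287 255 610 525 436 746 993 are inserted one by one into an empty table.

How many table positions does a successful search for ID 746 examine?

5

287: h=15 => slot 15
255: h=0 => slot 0
610: h=15, probe 15,16 => slot 16
525: h=15, probe 15,16,0,1 => slot 1
436: h=11 => slot 11
746: h=15, probe 15,16,0,1,2 => slot 2
993: h=7 => slot 7
Table: [255, 525, 746, ., ., ., ., 993, ., ., ., 436, ., ., ., 287, 610]
Lookup 746: h=15, probe 15,16,0,1,2 → found at 2.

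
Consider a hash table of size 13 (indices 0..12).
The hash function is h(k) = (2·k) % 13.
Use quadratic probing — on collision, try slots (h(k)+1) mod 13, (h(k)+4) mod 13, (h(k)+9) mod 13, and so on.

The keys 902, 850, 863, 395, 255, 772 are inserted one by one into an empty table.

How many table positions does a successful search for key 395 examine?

4

902: h=10 => slot 10
850: h=10, probe 10,11 => slot 11
863: h=10, probe 10,11,1 => slot 1
395: h=10, probe 10,11,1,6 => slot 6
255: h=3 => slot 3
772: h=10, probe 10,11,1,6,0 => slot 0
Table: [772, 863, -, 255, -, -, 395, -, -, -, 902, 850, -]
Lookup 395: h=10, probe 10,11,1,6 → found at 6.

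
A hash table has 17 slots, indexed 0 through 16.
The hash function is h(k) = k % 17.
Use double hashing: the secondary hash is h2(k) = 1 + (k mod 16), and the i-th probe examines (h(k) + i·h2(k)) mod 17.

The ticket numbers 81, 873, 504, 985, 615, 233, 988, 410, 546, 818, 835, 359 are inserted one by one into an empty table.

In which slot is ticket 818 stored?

8

Insert 81: h=13, slot 13 empty -> index 13.
Insert 873: h=6, slot 6 empty -> index 6.
Insert 504: h=11, slot 11 empty -> index 11.
Insert 985: h=16, slot 16 empty -> index 16.
Insert 615: h=3, slot 3 empty -> index 3.
Insert 233: h=12, slot 12 empty -> index 12.
Insert 988: h=2, slot 2 empty -> index 2.
Insert 410: h=2, h2=11, slots 2,13 occupied -> index 7.
Insert 546: h=2, h2=3, slot 2 occupied -> index 5.
Insert 818: h=2, h2=3, slots 2,5 occupied -> index 8.
Insert 835: h=2, h2=4, slots 2,6 occupied -> index 10.
Insert 359: h=2, h2=8, slots 2,10 occupied -> index 1.
Table: [., 359, 988, 615, ., 546, 873, 410, 818, ., 835, 504, 233, 81, ., ., 985]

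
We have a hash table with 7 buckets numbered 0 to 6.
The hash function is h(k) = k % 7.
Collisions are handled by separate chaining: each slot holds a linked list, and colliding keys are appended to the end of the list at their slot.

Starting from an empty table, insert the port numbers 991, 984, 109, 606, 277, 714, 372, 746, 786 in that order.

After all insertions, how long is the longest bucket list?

Insert 991: h=4, bucket 4 empty -> new chain.
Insert 984: h=4, bucket 4 nonempty -> append to chain.
Insert 109: h=4, bucket 4 nonempty -> append to chain.
Insert 606: h=4, bucket 4 nonempty -> append to chain.
Insert 277: h=4, bucket 4 nonempty -> append to chain.
Insert 714: h=0, bucket 0 empty -> new chain.
Insert 372: h=1, bucket 1 empty -> new chain.
Insert 746: h=4, bucket 4 nonempty -> append to chain.
Insert 786: h=2, bucket 2 empty -> new chain.
Final buckets:
0: 714
1: 372
2: 786
3: -
4: 991 -> 984 -> 109 -> 606 -> 277 -> 746
5: -
6: -

6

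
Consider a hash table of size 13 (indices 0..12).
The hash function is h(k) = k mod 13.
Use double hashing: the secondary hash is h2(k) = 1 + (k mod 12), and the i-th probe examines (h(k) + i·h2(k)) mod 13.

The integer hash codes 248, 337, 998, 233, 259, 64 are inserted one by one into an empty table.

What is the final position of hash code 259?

7

Insert 248: h=1, slot 1 empty => index 1.
Insert 337: h=12, slot 12 empty => index 12.
Insert 998: h=10, slot 10 empty => index 10.
Insert 233: h=12, h2=6, slot 12 occupied => index 5.
Insert 259: h=12, h2=8, slot 12 occupied => index 7.
Insert 64: h=12, h2=5, slot 12 occupied => index 4.
Table: [∅, 248, ∅, ∅, 64, 233, ∅, 259, ∅, ∅, 998, ∅, 337]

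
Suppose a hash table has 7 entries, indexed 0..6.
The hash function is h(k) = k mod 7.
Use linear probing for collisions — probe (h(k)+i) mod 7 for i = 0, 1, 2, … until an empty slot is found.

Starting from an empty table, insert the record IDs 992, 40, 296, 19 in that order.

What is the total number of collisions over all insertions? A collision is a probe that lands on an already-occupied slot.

992 hashes to 5; slot 5 is free -> place at 5.
40 hashes to 5; 5 taken -> place at 6.
296 hashes to 2; slot 2 is free -> place at 2.
19 hashes to 5; 5,6 taken -> place at 0.
Table: [19, ∅, 296, ∅, ∅, 992, 40]

3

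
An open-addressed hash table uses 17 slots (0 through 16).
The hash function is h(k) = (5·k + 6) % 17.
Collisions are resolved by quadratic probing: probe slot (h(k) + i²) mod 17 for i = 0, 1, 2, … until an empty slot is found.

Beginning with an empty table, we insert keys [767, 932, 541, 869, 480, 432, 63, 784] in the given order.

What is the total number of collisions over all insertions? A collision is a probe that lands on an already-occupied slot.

5

767: h=16 => slot 16
932: h=8 => slot 8
541: h=8, probe 8,9 => slot 9
869: h=16, probe 16,0 => slot 0
480: h=9, probe 9,10 => slot 10
432: h=7 => slot 7
63: h=15 => slot 15
784: h=16, probe 16,0,3 => slot 3
Table: [869, ., ., 784, ., ., ., 432, 932, 541, 480, ., ., ., ., 63, 767]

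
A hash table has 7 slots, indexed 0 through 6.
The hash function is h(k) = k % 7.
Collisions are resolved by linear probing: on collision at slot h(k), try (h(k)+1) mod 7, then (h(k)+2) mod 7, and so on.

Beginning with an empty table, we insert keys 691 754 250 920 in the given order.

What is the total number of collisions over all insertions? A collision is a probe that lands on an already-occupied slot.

Insert 691: h=5, slot 5 empty -> index 5.
Insert 754: h=5, slot 5 occupied -> index 6.
Insert 250: h=5, slots 5,6 occupied -> index 0.
Insert 920: h=3, slot 3 empty -> index 3.
Table: [250, -, -, 920, -, 691, 754]

3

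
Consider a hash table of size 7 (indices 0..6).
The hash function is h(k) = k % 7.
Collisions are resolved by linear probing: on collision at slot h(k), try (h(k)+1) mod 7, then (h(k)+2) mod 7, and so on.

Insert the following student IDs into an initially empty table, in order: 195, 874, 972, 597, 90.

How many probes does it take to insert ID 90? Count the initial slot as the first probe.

Insert 195: h=6, slot 6 empty → index 6.
Insert 874: h=6, slot 6 occupied → index 0.
Insert 972: h=6, slots 6,0 occupied → index 1.
Insert 597: h=2, slot 2 empty → index 2.
Insert 90: h=6, slots 6,0,1,2 occupied → index 3.
Table: [874, 972, 597, 90, ., ., 195]

5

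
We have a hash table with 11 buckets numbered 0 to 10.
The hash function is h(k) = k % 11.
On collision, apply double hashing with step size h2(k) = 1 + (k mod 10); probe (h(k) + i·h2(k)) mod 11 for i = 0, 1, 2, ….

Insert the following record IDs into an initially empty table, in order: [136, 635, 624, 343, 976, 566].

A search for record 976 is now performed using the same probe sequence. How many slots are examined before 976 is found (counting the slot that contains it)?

Insert 136: h=4, slot 4 empty => index 4.
Insert 635: h=8, slot 8 empty => index 8.
Insert 624: h=8, h2=5, slot 8 occupied => index 2.
Insert 343: h=2, h2=4, slot 2 occupied => index 6.
Insert 976: h=8, h2=7, slots 8,4 occupied => index 0.
Insert 566: h=5, slot 5 empty => index 5.
Table: [976, —, 624, —, 136, 566, 343, —, 635, —, —]
Lookup 976: h=8, h2=7, probe 8,4,0 → found at 0.

3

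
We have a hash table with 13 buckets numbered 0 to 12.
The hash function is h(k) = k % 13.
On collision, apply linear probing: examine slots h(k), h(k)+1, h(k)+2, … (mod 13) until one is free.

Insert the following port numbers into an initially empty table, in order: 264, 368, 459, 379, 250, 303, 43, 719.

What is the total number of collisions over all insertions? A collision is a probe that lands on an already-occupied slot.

264: h=4 => slot 4
368: h=4, probe 4,5 => slot 5
459: h=4, probe 4,5,6 => slot 6
379: h=2 => slot 2
250: h=3 => slot 3
303: h=4, probe 4,5,6,7 => slot 7
43: h=4, probe 4,5,6,7,8 => slot 8
719: h=4, probe 4,5,6,7,8,9 => slot 9
Table: [., ., 379, 250, 264, 368, 459, 303, 43, 719, ., ., .]

15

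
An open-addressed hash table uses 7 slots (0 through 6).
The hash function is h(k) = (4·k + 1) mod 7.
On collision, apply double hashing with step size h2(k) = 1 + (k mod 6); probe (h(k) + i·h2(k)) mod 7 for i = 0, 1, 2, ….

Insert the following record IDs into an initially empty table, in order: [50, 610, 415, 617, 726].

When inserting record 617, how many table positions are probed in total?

2

50: h=5 -> slot 5
610: h=5, h2=5, probe 5,3 -> slot 3
415: h=2 -> slot 2
617: h=5, h2=6, probe 5,4 -> slot 4
726: h=0 -> slot 0
Table: [726, ∅, 415, 610, 617, 50, ∅]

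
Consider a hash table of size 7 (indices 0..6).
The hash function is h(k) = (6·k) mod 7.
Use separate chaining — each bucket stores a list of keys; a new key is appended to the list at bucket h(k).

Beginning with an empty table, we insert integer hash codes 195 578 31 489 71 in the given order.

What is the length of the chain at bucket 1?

2

195 → bucket 1
578 → bucket 3
31 → bucket 4
489 → bucket 1 (collision)
71 → bucket 6
Final buckets:
0: .
1: 195 -> 489
2: .
3: 578
4: 31
5: .
6: 71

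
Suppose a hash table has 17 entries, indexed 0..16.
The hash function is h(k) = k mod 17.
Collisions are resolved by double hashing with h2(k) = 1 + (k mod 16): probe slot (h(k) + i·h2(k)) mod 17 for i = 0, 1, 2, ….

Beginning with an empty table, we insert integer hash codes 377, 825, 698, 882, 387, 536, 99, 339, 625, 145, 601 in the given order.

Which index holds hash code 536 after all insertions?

377 hashes to 3; slot 3 is free → place at 3.
825 hashes to 9; slot 9 is free → place at 9.
698 hashes to 1; slot 1 is free → place at 1.
882 hashes to 15; slot 15 is free → place at 15.
387 hashes to 13; slot 13 is free → place at 13.
536 hashes to 9, h2=9; 9,1 taken → place at 10.
99 hashes to 14; slot 14 is free → place at 14.
339 hashes to 16; slot 16 is free → place at 16.
625 hashes to 13, h2=2; 13,15 taken → place at 0.
145 hashes to 9, h2=2; 9 taken → place at 11.
601 hashes to 6; slot 6 is free → place at 6.
Table: [625, 698, -, 377, -, -, 601, -, -, 825, 536, 145, -, 387, 99, 882, 339]

10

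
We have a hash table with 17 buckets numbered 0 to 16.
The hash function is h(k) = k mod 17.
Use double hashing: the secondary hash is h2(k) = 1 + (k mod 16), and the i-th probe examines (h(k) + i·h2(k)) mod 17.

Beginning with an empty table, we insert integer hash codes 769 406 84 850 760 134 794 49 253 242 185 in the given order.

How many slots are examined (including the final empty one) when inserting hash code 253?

769: h=4 → slot 4
406: h=15 → slot 15
84: h=16 → slot 16
850: h=0 → slot 0
760: h=12 → slot 12
134: h=15, h2=7, probe 15,5 → slot 5
794: h=12, h2=11, probe 12,6 → slot 6
49: h=15, h2=2, probe 15,0,2 → slot 2
253: h=15, h2=14, probe 15,12,9 → slot 9
242: h=4, h2=3, probe 4,7 → slot 7
185: h=15, h2=10, probe 15,8 → slot 8
Table: [850, ., 49, ., 769, 134, 794, 242, 185, 253, ., ., 760, ., ., 406, 84]

3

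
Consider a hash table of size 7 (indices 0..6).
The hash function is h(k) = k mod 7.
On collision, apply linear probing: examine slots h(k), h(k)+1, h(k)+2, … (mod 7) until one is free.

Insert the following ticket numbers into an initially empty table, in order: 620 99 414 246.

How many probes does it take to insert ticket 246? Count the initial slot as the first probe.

620 hashes to 4; slot 4 is free -> place at 4.
99 hashes to 1; slot 1 is free -> place at 1.
414 hashes to 1; 1 taken -> place at 2.
246 hashes to 1; 1,2 taken -> place at 3.
Table: [∅, 99, 414, 246, 620, ∅, ∅]

3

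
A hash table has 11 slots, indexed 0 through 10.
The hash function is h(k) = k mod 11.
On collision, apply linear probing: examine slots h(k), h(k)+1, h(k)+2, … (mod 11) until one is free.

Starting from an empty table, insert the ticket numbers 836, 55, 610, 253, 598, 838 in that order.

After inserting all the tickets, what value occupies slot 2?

836: h=0 → slot 0
55: h=0, probe 0,1 → slot 1
610: h=5 → slot 5
253: h=0, probe 0,1,2 → slot 2
598: h=4 → slot 4
838: h=2, probe 2,3 → slot 3
Table: [836, 55, 253, 838, 598, 610, ∅, ∅, ∅, ∅, ∅]

253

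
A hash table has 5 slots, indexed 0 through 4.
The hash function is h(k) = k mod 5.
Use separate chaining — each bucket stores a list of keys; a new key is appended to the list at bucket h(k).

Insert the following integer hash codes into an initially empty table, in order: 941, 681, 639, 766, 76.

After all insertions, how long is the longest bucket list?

941 -> bucket 1
681 -> bucket 1 (collision)
639 -> bucket 4
766 -> bucket 1 (collision)
76 -> bucket 1 (collision)
Final buckets:
0: ∅
1: 941 -> 681 -> 766 -> 76
2: ∅
3: ∅
4: 639

4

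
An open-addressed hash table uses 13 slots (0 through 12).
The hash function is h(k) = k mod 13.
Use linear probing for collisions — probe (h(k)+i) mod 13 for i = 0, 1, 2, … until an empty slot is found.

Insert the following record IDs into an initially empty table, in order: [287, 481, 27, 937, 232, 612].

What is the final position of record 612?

287 hashes to 1; slot 1 is free → place at 1.
481 hashes to 0; slot 0 is free → place at 0.
27 hashes to 1; 1 taken → place at 2.
937 hashes to 1; 1,2 taken → place at 3.
232 hashes to 11; slot 11 is free → place at 11.
612 hashes to 1; 1,2,3 taken → place at 4.
Table: [481, 287, 27, 937, 612, -, -, -, -, -, -, 232, -]

4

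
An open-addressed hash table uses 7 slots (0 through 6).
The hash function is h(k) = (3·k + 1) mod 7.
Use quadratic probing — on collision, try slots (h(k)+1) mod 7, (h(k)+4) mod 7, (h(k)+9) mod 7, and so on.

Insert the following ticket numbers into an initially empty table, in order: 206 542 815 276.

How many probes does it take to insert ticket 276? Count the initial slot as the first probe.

4

206 hashes to 3; slot 3 is free → place at 3.
542 hashes to 3; 3 taken → place at 4.
815 hashes to 3; 3,4 taken → place at 0.
276 hashes to 3; 3,4,0 taken → place at 5.
Table: [815, —, —, 206, 542, 276, —]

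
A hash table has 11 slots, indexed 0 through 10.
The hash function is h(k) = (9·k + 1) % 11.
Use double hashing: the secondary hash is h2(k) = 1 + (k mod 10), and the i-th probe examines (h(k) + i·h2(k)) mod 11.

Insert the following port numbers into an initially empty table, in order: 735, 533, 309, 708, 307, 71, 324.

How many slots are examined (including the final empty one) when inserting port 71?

3

735 hashes to 5; slot 5 is free => place at 5.
533 hashes to 2; slot 2 is free => place at 2.
309 hashes to 10; slot 10 is free => place at 10.
708 hashes to 4; slot 4 is free => place at 4.
307 hashes to 3; slot 3 is free => place at 3.
71 hashes to 2, h2=2; 2,4 taken => place at 6.
324 hashes to 2, h2=5; 2 taken => place at 7.
Table: [_, _, 533, 307, 708, 735, 71, 324, _, _, 309]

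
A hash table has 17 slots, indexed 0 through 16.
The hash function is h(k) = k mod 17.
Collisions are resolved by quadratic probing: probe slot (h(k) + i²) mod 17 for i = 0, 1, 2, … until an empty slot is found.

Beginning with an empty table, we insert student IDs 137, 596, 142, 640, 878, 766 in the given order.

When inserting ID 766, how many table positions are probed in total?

137 hashes to 1; slot 1 is free -> place at 1.
596 hashes to 1; 1 taken -> place at 2.
142 hashes to 6; slot 6 is free -> place at 6.
640 hashes to 11; slot 11 is free -> place at 11.
878 hashes to 11; 11 taken -> place at 12.
766 hashes to 1; 1,2 taken -> place at 5.
Table: [—, 137, 596, —, —, 766, 142, —, —, —, —, 640, 878, —, —, —, —]

3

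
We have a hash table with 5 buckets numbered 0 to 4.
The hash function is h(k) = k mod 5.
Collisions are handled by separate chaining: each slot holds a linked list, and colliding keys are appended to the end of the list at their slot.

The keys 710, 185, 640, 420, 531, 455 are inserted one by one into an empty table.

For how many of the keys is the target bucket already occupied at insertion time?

710 -> bucket 0
185 -> bucket 0 (collision)
640 -> bucket 0 (collision)
420 -> bucket 0 (collision)
531 -> bucket 1
455 -> bucket 0 (collision)
Final buckets:
0: 710 -> 185 -> 640 -> 420 -> 455
1: 531
2: .
3: .
4: .

4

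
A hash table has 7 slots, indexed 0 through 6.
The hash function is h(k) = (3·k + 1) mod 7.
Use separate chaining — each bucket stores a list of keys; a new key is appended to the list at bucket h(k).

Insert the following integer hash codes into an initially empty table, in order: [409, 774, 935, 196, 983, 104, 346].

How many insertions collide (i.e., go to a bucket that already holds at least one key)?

Insert 409: h=3, bucket 3 empty -> new chain.
Insert 774: h=6, bucket 6 empty -> new chain.
Insert 935: h=6, bucket 6 nonempty -> append to chain.
Insert 196: h=1, bucket 1 empty -> new chain.
Insert 983: h=3, bucket 3 nonempty -> append to chain.
Insert 104: h=5, bucket 5 empty -> new chain.
Insert 346: h=3, bucket 3 nonempty -> append to chain.
Final buckets:
0: —
1: 196
2: —
3: 409 -> 983 -> 346
4: —
5: 104
6: 774 -> 935

3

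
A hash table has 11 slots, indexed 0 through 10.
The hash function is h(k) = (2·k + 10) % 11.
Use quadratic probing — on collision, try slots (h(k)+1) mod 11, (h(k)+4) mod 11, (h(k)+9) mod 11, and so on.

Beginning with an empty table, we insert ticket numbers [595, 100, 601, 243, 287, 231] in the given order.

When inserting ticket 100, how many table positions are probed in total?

2

Insert 595: h=1, slot 1 empty -> index 1.
Insert 100: h=1, slot 1 occupied -> index 2.
Insert 601: h=2, slot 2 occupied -> index 3.
Insert 243: h=1, slots 1,2 occupied -> index 5.
Insert 287: h=1, slots 1,2,5 occupied -> index 10.
Insert 231: h=10, slot 10 occupied -> index 0.
Table: [231, 595, 100, 601, -, 243, -, -, -, -, 287]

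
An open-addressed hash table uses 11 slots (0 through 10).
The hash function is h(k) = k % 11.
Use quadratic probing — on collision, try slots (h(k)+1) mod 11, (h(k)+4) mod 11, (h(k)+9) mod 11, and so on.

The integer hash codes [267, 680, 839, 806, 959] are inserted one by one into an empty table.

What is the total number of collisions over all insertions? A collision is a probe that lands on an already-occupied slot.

3

267: h=3 → slot 3
680: h=9 → slot 9
839: h=3, probe 3,4 → slot 4
806: h=3, probe 3,4,7 → slot 7
959: h=2 → slot 2
Table: [—, —, 959, 267, 839, —, —, 806, —, 680, —]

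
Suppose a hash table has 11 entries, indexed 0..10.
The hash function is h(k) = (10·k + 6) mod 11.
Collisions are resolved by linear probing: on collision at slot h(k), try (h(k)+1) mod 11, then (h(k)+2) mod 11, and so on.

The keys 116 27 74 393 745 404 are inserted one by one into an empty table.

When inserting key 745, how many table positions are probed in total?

116: h=0 → slot 0
27: h=1 → slot 1
74: h=9 → slot 9
393: h=9, probe 9,10 → slot 10
745: h=9, probe 9,10,0,1,2 → slot 2
404: h=9, probe 9,10,0,1,2,3 → slot 3
Table: [116, 27, 745, 404, ∅, ∅, ∅, ∅, ∅, 74, 393]

5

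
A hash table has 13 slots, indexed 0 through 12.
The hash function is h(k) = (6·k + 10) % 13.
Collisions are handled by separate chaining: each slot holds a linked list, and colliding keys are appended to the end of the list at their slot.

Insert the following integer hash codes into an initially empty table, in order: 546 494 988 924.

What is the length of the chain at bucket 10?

Insert 546: h=10, bucket 10 empty → new chain.
Insert 494: h=10, bucket 10 nonempty → append to chain.
Insert 988: h=10, bucket 10 nonempty → append to chain.
Insert 924: h=3, bucket 3 empty → new chain.
Final buckets:
0: —
1: —
2: —
3: 924
4: —
5: —
6: —
7: —
8: —
9: —
10: 546 -> 494 -> 988
11: —
12: —

3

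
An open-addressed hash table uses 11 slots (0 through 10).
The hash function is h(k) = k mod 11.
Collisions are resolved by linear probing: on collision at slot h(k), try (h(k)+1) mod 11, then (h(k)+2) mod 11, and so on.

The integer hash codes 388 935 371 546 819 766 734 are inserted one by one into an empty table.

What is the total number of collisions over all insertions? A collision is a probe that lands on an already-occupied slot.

4

388 hashes to 3; slot 3 is free => place at 3.
935 hashes to 0; slot 0 is free => place at 0.
371 hashes to 8; slot 8 is free => place at 8.
546 hashes to 7; slot 7 is free => place at 7.
819 hashes to 5; slot 5 is free => place at 5.
766 hashes to 7; 7,8 taken => place at 9.
734 hashes to 8; 8,9 taken => place at 10.
Table: [935, ., ., 388, ., 819, ., 546, 371, 766, 734]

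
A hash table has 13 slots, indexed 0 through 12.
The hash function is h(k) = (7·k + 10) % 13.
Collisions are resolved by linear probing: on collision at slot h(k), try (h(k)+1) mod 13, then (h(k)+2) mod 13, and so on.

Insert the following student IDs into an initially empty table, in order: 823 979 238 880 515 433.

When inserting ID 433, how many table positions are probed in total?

823: h=12 → slot 12
979: h=12, probe 12,0 → slot 0
238: h=12, probe 12,0,1 → slot 1
880: h=8 → slot 8
515: h=1, probe 1,2 → slot 2
433: h=12, probe 12,0,1,2,3 → slot 3
Table: [979, 238, 515, 433, —, —, —, —, 880, —, —, —, 823]

5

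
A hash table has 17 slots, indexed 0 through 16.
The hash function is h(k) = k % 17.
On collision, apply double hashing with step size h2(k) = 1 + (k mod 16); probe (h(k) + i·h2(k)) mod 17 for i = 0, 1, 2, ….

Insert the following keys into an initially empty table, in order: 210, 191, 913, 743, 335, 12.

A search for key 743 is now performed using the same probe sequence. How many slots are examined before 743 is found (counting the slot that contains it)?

210 hashes to 6; slot 6 is free -> place at 6.
191 hashes to 4; slot 4 is free -> place at 4.
913 hashes to 12; slot 12 is free -> place at 12.
743 hashes to 12, h2=8; 12 taken -> place at 3.
335 hashes to 12, h2=16; 12 taken -> place at 11.
12 hashes to 12, h2=13; 12 taken -> place at 8.
Table: [-, -, -, 743, 191, -, 210, -, 12, -, -, 335, 913, -, -, -, -]
Lookup 743: h=12, h2=8, probe 12,3 → found at 3.

2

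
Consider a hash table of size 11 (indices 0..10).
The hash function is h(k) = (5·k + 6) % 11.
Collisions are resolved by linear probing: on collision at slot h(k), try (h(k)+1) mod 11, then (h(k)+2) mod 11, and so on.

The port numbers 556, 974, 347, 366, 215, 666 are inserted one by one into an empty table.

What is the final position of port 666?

Insert 556: h=3, slot 3 empty -> index 3.
Insert 974: h=3, slot 3 occupied -> index 4.
Insert 347: h=3, slots 3,4 occupied -> index 5.
Insert 366: h=10, slot 10 empty -> index 10.
Insert 215: h=3, slots 3,4,5 occupied -> index 6.
Insert 666: h=3, slots 3,4,5,6 occupied -> index 7.
Table: [_, _, _, 556, 974, 347, 215, 666, _, _, 366]

7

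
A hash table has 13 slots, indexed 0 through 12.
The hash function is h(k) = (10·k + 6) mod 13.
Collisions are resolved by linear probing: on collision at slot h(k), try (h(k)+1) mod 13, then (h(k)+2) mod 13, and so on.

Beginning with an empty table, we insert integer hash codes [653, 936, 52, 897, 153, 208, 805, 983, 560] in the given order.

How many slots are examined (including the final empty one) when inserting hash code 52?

Insert 653: h=10, slot 10 empty → index 10.
Insert 936: h=6, slot 6 empty → index 6.
Insert 52: h=6, slot 6 occupied → index 7.
Insert 897: h=6, slots 6,7 occupied → index 8.
Insert 153: h=2, slot 2 empty → index 2.
Insert 208: h=6, slots 6,7,8 occupied → index 9.
Insert 805: h=9, slots 9,10 occupied → index 11.
Insert 983: h=8, slots 8,9,10,11 occupied → index 12.
Insert 560: h=3, slot 3 empty → index 3.
Table: [-, -, 153, 560, -, -, 936, 52, 897, 208, 653, 805, 983]

2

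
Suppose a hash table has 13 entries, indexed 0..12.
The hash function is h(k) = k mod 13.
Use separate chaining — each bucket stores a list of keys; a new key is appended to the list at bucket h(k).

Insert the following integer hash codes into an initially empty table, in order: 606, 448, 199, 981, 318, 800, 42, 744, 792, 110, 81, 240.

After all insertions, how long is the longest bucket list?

Insert 606: h=8, bucket 8 empty → new chain.
Insert 448: h=6, bucket 6 empty → new chain.
Insert 199: h=4, bucket 4 empty → new chain.
Insert 981: h=6, bucket 6 nonempty → append to chain.
Insert 318: h=6, bucket 6 nonempty → append to chain.
Insert 800: h=7, bucket 7 empty → new chain.
Insert 42: h=3, bucket 3 empty → new chain.
Insert 744: h=3, bucket 3 nonempty → append to chain.
Insert 792: h=12, bucket 12 empty → new chain.
Insert 110: h=6, bucket 6 nonempty → append to chain.
Insert 81: h=3, bucket 3 nonempty → append to chain.
Insert 240: h=6, bucket 6 nonempty → append to chain.
Final buckets:
0: ∅
1: ∅
2: ∅
3: 42 -> 744 -> 81
4: 199
5: ∅
6: 448 -> 981 -> 318 -> 110 -> 240
7: 800
8: 606
9: ∅
10: ∅
11: ∅
12: 792

5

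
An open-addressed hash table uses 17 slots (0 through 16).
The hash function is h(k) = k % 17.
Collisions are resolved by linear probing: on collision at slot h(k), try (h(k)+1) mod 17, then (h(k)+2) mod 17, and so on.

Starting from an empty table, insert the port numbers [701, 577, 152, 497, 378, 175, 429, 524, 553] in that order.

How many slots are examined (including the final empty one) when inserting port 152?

2

Insert 701: h=4, slot 4 empty -> index 4.
Insert 577: h=16, slot 16 empty -> index 16.
Insert 152: h=16, slot 16 occupied -> index 0.
Insert 497: h=4, slot 4 occupied -> index 5.
Insert 378: h=4, slots 4,5 occupied -> index 6.
Insert 175: h=5, slots 5,6 occupied -> index 7.
Insert 429: h=4, slots 4,5,6,7 occupied -> index 8.
Insert 524: h=14, slot 14 empty -> index 14.
Insert 553: h=9, slot 9 empty -> index 9.
Table: [152, ∅, ∅, ∅, 701, 497, 378, 175, 429, 553, ∅, ∅, ∅, ∅, 524, ∅, 577]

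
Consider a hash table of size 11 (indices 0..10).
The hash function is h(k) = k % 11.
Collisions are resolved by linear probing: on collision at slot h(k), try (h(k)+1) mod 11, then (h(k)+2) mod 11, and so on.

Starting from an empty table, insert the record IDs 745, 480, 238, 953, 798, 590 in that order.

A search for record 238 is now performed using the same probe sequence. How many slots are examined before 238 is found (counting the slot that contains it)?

3

Insert 745: h=8, slot 8 empty → index 8.
Insert 480: h=7, slot 7 empty → index 7.
Insert 238: h=7, slots 7,8 occupied → index 9.
Insert 953: h=7, slots 7,8,9 occupied → index 10.
Insert 798: h=6, slot 6 empty → index 6.
Insert 590: h=7, slots 7,8,9,10 occupied → index 0.
Table: [590, ∅, ∅, ∅, ∅, ∅, 798, 480, 745, 238, 953]
Lookup 238: h=7, probe 7,8,9 → found at 9.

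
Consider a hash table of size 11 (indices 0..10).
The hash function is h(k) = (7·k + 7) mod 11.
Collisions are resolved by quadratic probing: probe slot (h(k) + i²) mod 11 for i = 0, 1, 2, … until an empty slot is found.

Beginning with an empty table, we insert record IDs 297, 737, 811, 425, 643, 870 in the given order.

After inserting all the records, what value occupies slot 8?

297 hashes to 7; slot 7 is free => place at 7.
737 hashes to 7; 7 taken => place at 8.
811 hashes to 8; 8 taken => place at 9.
425 hashes to 1; slot 1 is free => place at 1.
643 hashes to 9; 9 taken => place at 10.
870 hashes to 3; slot 3 is free => place at 3.
Table: [-, 425, -, 870, -, -, -, 297, 737, 811, 643]

737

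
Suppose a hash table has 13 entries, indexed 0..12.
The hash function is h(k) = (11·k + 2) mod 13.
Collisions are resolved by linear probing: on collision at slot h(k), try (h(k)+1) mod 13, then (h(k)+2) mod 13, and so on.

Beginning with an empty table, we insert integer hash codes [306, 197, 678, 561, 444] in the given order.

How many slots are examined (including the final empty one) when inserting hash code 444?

Insert 306: h=1, slot 1 empty → index 1.
Insert 197: h=11, slot 11 empty → index 11.
Insert 678: h=11, slot 11 occupied → index 12.
Insert 561: h=11, slots 11,12 occupied → index 0.
Insert 444: h=11, slots 11,12,0,1 occupied → index 2.
Table: [561, 306, 444, ., ., ., ., ., ., ., ., 197, 678]

5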